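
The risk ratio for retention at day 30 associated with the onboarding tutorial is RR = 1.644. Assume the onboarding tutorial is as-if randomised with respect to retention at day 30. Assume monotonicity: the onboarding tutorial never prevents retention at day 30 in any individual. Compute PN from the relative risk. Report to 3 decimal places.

PN ≈ 0.392

Under exogeneity and monotonicity, PN = (RR − 1) / RR = 1 − 1/RR.
PN = (1.644 − 1) / 1.644 = 0.644 / 1.644 ≈ 0.3917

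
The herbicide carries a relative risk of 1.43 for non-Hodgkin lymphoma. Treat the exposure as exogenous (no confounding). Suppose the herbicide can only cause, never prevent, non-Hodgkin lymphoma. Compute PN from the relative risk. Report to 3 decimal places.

PN ≈ 0.301

Under exogeneity and monotonicity, PN = (RR − 1) / RR = 1 − 1/RR.
PN = (1.43 − 1) / 1.43 = 0.43 / 1.43 ≈ 0.3007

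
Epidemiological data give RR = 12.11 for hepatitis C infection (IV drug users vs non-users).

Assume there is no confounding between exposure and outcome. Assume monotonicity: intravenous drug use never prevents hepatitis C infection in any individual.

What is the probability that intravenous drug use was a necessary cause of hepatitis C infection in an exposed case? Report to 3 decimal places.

Under exogeneity and monotonicity, PN = (RR − 1) / RR = 1 − 1/RR.
PN = (12.11 − 1) / 12.11 = 11.11 / 12.11 ≈ 0.9174

PN ≈ 0.917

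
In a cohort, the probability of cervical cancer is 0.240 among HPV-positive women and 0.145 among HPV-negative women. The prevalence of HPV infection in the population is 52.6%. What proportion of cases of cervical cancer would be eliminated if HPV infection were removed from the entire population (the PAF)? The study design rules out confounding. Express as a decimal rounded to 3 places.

PAF ≈ 0.256

Let p₁ = 0.24, p₀ = 0.145.
Overall risk P(Y=1) = π·p₁ + (1−π)·p₀ = 0.526×0.24 + 0.474×0.145 = 0.19497.
Under exogeneity, PAF = [P(Y=1) − p₀] / P(Y=1).
PAF = (0.19497 − 0.145) / 0.19497 ≈ 0.2563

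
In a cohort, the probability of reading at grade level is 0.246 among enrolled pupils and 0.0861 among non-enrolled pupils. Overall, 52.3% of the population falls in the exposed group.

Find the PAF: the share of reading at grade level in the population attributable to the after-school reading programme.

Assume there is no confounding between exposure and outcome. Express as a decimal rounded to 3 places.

PAF ≈ 0.493

Let p₁ = 0.246, p₀ = 0.0861.
Overall risk P(Y=1) = π·p₁ + (1−π)·p₀ = 0.523×0.246 + 0.477×0.0861 = 0.16973.
Under exogeneity, PAF = [P(Y=1) − p₀] / P(Y=1).
PAF = (0.16973 − 0.0861) / 0.16973 ≈ 0.4927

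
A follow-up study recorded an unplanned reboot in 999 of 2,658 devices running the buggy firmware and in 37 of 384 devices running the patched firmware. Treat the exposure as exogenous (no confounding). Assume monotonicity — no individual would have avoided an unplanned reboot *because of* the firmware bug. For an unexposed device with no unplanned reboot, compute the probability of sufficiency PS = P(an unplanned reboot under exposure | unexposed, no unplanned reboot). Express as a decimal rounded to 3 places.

p₁ = P(outcome | exposed) = 999/2658 = 0.37585
p₀ = P(outcome | unexposed) = 37/384 = 0.096354
Under exogeneity and monotonicity, PS = (p₁ − p₀) / (1 − p₀).
PS = (0.37585 − 0.096354) / (1 − 0.096354) = 0.27949 / 0.90365 ≈ 0.3093

PS ≈ 0.309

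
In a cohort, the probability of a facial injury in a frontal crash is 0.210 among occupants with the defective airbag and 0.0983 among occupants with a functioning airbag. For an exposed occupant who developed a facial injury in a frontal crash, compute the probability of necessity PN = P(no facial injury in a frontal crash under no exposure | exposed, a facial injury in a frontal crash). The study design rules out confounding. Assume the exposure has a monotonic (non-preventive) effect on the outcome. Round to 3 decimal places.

Let p₁ = 0.21, p₀ = 0.0983.
Under exogeneity and monotonicity, PN = (p₁ − p₀) / p₁.
PN = (0.21 − 0.0983) / 0.21 = 0.1117 / 0.21 ≈ 0.5319

PN ≈ 0.532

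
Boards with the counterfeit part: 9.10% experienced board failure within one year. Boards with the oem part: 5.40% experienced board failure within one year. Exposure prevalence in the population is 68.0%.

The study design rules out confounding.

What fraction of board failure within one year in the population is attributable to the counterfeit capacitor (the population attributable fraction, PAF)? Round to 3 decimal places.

PAF ≈ 0.318

p₁ = 0.091, p₀ = 0.054.
Overall risk P(Y=1) = π·p₁ + (1−π)·p₀ = 0.68×0.091 + 0.32×0.054 = 0.07916.
Under exogeneity, PAF = [P(Y=1) − p₀] / P(Y=1).
PAF = (0.07916 − 0.054) / 0.07916 ≈ 0.3178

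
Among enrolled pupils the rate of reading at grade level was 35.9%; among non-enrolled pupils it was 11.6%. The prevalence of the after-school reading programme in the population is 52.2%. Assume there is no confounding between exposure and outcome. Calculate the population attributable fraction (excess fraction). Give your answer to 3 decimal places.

p₁ = 0.359, p₀ = 0.116.
Overall risk P(Y=1) = π·p₁ + (1−π)·p₀ = 0.522×0.359 + 0.478×0.116 = 0.24285.
Under exogeneity, PAF = [P(Y=1) − p₀] / P(Y=1).
PAF = (0.24285 − 0.116) / 0.24285 ≈ 0.5223

PAF ≈ 0.522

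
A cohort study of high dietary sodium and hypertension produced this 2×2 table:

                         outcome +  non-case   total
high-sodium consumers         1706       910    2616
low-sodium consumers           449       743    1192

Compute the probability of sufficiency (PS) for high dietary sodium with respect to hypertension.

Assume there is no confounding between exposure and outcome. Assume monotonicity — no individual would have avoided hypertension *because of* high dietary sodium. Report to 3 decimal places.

p₁ = P(outcome | exposed) = 1706/2616 = 0.65214
p₀ = P(outcome | unexposed) = 449/1192 = 0.37668
Under exogeneity and monotonicity, PS = (p₁ − p₀) / (1 − p₀).
PS = (0.65214 − 0.37668) / (1 − 0.37668) = 0.27546 / 0.62332 ≈ 0.4419

PS ≈ 0.442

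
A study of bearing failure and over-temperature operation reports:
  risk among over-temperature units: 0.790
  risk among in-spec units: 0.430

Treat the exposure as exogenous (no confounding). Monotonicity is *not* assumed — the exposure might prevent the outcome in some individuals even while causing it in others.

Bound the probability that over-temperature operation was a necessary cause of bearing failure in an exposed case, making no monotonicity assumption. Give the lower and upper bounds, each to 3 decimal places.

Let p₁ = 0.79, p₀ = 0.43.
Under exogeneity alone the bounds on PN are max{0,(p₁−p₀)/p₁} ≤ PN ≤ min{1,(1−p₀)/p₁}.
  lower = (p₁ − p₀)/p₁ = 0.36 / 0.79 ≈ 0.4557
  upper = min{1, (1 − p₀)/p₁} = 0.57 / 0.79 ≈ 0.7215

0.456 ≤ PN ≤ 0.722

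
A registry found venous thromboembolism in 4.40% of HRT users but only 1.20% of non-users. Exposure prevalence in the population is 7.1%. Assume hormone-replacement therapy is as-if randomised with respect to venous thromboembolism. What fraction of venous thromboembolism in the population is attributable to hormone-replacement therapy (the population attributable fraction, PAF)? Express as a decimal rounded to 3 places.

p₁ = 0.044, p₀ = 0.012.
Overall risk P(Y=1) = π·p₁ + (1−π)·p₀ = 0.071×0.044 + 0.929×0.012 = 0.014272.
Under exogeneity, PAF = [P(Y=1) − p₀] / P(Y=1).
PAF = (0.014272 − 0.012) / 0.014272 ≈ 0.1592

PAF ≈ 0.159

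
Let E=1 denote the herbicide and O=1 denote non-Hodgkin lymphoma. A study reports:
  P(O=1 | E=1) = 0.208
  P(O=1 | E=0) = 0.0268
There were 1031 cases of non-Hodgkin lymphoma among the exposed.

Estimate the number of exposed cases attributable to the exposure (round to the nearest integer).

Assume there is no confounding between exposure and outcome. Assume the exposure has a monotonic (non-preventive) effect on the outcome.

Let p₁ = 0.208, p₀ = 0.0268.
PN = (p₁ − p₀)/p₁ = (0.208 − 0.0268) / 0.208 ≈ 0.87115.
Attributable cases ≈ PN × (exposed cases) = 0.87115 × 1031 ≈ 898.16.

about 898 cases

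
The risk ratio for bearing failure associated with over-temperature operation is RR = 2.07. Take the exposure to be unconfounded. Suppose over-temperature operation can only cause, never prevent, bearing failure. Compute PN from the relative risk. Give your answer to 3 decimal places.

PN ≈ 0.517

Under exogeneity and monotonicity, PN = (RR − 1) / RR = 1 − 1/RR.
PN = (2.07 − 1) / 2.07 = 1.07 / 2.07 ≈ 0.5169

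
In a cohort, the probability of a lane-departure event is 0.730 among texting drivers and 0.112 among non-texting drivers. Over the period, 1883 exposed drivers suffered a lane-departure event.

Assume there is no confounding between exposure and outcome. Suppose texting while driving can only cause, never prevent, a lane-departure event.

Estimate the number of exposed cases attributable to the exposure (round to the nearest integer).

about 1594 cases

Let p₁ = 0.73, p₀ = 0.112.
PN = (p₁ − p₀)/p₁ = (0.73 − 0.112) / 0.73 ≈ 0.84658.
Attributable cases ≈ PN × (exposed cases) = 0.84658 × 1883 ≈ 1594.10.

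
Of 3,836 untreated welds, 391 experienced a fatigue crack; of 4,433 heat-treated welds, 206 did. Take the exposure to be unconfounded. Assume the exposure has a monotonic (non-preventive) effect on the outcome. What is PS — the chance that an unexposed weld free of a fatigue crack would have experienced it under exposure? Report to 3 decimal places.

PS ≈ 0.058

p₁ = P(outcome | exposed) = 391/3836 = 0.10193
p₀ = P(outcome | unexposed) = 206/4433 = 0.04647
Under exogeneity and monotonicity, PS = (p₁ − p₀) / (1 − p₀).
PS = (0.10193 − 0.04647) / (1 − 0.04647) = 0.055459 / 0.95353 ≈ 0.0582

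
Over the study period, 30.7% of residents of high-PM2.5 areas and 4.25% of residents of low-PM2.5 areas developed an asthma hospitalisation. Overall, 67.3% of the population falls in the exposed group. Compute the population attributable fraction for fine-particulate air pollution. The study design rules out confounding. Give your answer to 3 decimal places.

p₁ = 0.307, p₀ = 0.0425.
Overall risk P(Y=1) = π·p₁ + (1−π)·p₀ = 0.673×0.307 + 0.327×0.0425 = 0.22051.
Under exogeneity, PAF = [P(Y=1) − p₀] / P(Y=1).
PAF = (0.22051 − 0.0425) / 0.22051 ≈ 0.8073

PAF ≈ 0.807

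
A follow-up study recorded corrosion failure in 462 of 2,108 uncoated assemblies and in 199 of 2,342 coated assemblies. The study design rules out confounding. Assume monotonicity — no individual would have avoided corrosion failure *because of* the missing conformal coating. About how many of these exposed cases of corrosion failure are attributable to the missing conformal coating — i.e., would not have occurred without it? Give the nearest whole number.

about 283 cases

p₁ = P(outcome | exposed) = 462/2108 = 0.21917
p₀ = P(outcome | unexposed) = 199/2342 = 0.08497
PN = (p₁ − p₀)/p₁ = (0.21917 − 0.08497) / 0.21917 ≈ 0.61230.
Attributable cases ≈ PN × (exposed cases) = 0.61230 × 462 ≈ 282.88.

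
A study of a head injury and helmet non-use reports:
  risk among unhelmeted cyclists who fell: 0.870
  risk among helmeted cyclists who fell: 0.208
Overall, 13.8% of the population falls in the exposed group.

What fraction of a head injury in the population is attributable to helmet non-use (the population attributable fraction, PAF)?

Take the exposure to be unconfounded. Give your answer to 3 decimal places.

Let p₁ = 0.87, p₀ = 0.208.
Overall risk P(Y=1) = π·p₁ + (1−π)·p₀ = 0.138×0.87 + 0.862×0.208 = 0.29936.
Under exogeneity, PAF = [P(Y=1) − p₀] / P(Y=1).
PAF = (0.29936 − 0.208) / 0.29936 ≈ 0.3052

PAF ≈ 0.305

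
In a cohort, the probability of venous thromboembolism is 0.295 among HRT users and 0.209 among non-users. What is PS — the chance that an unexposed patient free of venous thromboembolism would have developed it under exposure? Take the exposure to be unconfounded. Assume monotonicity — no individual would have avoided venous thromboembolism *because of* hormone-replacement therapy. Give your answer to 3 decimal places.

Let p₁ = 0.295, p₀ = 0.209.
Under exogeneity and monotonicity, PS = (p₁ − p₀) / (1 − p₀).
PS = (0.295 − 0.209) / (1 − 0.209) = 0.086 / 0.791 ≈ 0.1087

PS ≈ 0.109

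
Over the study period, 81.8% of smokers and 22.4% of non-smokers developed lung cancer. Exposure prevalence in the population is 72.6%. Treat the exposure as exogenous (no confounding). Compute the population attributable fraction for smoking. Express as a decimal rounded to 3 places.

p₁ = 0.818, p₀ = 0.224.
Overall risk P(Y=1) = π·p₁ + (1−π)·p₀ = 0.726×0.818 + 0.274×0.224 = 0.65524.
Under exogeneity, PAF = [P(Y=1) − p₀] / P(Y=1).
PAF = (0.65524 − 0.224) / 0.65524 ≈ 0.6581

PAF ≈ 0.658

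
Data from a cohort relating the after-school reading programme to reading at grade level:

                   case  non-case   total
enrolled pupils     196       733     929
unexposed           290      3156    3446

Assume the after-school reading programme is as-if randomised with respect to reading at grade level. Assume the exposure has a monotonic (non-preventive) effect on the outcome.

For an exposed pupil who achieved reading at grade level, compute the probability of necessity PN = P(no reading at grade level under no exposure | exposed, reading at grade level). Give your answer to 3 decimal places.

PN ≈ 0.601

p₁ = P(outcome | exposed) = 196/929 = 0.21098
p₀ = P(outcome | unexposed) = 290/3446 = 0.084156
Under exogeneity and monotonicity, PN = (p₁ − p₀)/p₁.
PN = (0.21098 − 0.084156) / 0.21098 ≈ 0.6011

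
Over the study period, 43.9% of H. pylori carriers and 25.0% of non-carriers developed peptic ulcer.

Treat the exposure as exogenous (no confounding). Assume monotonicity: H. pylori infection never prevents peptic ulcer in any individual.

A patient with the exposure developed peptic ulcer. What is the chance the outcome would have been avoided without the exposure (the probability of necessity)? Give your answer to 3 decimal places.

PN ≈ 0.431

p₁ = 0.439, p₀ = 0.25.
Under exogeneity and monotonicity, PN = (p₁ − p₀) / p₁.
PN = (0.439 − 0.25) / 0.439 = 0.189 / 0.439 ≈ 0.4305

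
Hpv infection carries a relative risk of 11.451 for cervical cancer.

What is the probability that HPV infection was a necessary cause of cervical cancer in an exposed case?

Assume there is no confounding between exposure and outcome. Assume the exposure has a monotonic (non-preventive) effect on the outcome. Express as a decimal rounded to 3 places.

PN ≈ 0.913

Under exogeneity and monotonicity, PN = (RR − 1) / RR = 1 − 1/RR.
PN = (11.451 − 1) / 11.451 = 10.45 / 11.451 ≈ 0.9127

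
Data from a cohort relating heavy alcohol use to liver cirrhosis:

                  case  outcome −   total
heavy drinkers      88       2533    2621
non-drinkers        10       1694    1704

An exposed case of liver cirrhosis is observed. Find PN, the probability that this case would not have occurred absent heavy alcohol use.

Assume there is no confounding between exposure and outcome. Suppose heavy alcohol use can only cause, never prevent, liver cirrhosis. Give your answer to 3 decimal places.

p₁ = P(outcome | exposed) = 88/2621 = 0.033575
p₀ = P(outcome | unexposed) = 10/1704 = 0.0058685
Under exogeneity and monotonicity, PN = (p₁ − p₀) / p₁.
PN = (0.033575 − 0.0058685) / 0.033575 = 0.027706 / 0.033575 ≈ 0.8252

PN ≈ 0.825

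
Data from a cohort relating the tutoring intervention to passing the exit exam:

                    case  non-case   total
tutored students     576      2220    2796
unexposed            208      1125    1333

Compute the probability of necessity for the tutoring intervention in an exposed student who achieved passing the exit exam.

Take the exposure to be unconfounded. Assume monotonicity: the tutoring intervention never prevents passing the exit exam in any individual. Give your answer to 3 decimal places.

PN ≈ 0.243

p₁ = P(outcome | exposed) = 576/2796 = 0.20601
p₀ = P(outcome | unexposed) = 208/1333 = 0.15604
Under exogeneity and monotonicity, PN = (p₁ − p₀)/p₁.
PN = (0.20601 − 0.15604) / 0.20601 ≈ 0.2426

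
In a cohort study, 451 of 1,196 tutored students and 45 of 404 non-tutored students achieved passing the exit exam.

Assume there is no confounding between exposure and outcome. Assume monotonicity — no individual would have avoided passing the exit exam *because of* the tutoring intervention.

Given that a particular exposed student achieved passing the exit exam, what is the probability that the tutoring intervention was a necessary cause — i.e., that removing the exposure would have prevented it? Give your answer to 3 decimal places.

p₁ = P(outcome | exposed) = 451/1196 = 0.37709
p₀ = P(outcome | unexposed) = 45/404 = 0.11139
Under exogeneity and monotonicity, PN = (p₁ − p₀) / p₁.
PN = (0.37709 − 0.11139) / 0.37709 = 0.2657 / 0.37709 ≈ 0.7046

PN ≈ 0.705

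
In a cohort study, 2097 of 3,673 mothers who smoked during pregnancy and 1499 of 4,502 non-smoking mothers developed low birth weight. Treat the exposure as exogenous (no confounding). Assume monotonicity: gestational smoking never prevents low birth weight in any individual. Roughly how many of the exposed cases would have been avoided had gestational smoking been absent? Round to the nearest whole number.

p₁ = P(outcome | exposed) = 2097/3673 = 0.57092
p₀ = P(outcome | unexposed) = 1499/4502 = 0.33296
PN = (p₁ − p₀)/p₁ = (0.57092 − 0.33296) / 0.57092 ≈ 0.41680.
Attributable cases ≈ PN × (exposed cases) = 0.41680 × 2097 ≈ 874.03.

about 874 cases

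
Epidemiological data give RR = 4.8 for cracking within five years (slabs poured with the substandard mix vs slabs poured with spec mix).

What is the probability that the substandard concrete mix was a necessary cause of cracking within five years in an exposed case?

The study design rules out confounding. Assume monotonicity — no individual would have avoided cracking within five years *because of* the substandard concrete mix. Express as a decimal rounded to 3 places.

Under exogeneity and monotonicity, PN = (RR − 1) / RR = 1 − 1/RR.
PN = (4.8 − 1) / 4.8 = 3.8 / 4.8 ≈ 0.7917

PN ≈ 0.792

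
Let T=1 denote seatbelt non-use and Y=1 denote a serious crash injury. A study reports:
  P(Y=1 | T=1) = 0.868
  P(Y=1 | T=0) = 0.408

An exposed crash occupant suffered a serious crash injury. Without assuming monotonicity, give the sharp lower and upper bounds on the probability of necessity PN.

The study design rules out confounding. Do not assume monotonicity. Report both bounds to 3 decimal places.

Let p₁ = 0.868, p₀ = 0.408.
Under exogeneity alone the bounds on PN are max{0,(p₁−p₀)/p₁} ≤ PN ≤ min{1,(1−p₀)/p₁}.
  lower = (p₁ − p₀)/p₁ = 0.46 / 0.868 ≈ 0.5300
  upper = min{1, (1 − p₀)/p₁} = 0.592 / 0.868 ≈ 0.6820

0.530 ≤ PN ≤ 0.682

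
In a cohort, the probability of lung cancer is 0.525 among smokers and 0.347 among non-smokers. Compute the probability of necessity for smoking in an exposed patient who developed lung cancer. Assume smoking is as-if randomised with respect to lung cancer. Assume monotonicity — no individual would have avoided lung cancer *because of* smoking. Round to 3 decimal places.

PN ≈ 0.339

Let p₁ = 0.525, p₀ = 0.347.
Under exogeneity and monotonicity, PN = (p₁ − p₀) / p₁.
PN = (0.525 − 0.347) / 0.525 = 0.178 / 0.525 ≈ 0.3390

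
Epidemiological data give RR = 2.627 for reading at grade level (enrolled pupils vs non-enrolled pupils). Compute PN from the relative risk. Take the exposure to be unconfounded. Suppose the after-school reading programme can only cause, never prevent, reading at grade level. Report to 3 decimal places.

PN ≈ 0.619

Under exogeneity and monotonicity, PN = (RR − 1) / RR = 1 − 1/RR.
PN = (2.627 − 1) / 2.627 = 1.627 / 2.627 ≈ 0.6193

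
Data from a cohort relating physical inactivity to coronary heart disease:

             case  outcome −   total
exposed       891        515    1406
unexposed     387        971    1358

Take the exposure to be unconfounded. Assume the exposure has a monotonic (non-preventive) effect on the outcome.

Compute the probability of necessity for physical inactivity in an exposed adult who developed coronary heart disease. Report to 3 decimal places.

p₁ = P(outcome | exposed) = 891/1406 = 0.63371
p₀ = P(outcome | unexposed) = 387/1358 = 0.28498
Under exogeneity and monotonicity, PN = (p₁ − p₀) / p₁.
PN = (0.63371 − 0.28498) / 0.63371 = 0.34873 / 0.63371 ≈ 0.5503

PN ≈ 0.550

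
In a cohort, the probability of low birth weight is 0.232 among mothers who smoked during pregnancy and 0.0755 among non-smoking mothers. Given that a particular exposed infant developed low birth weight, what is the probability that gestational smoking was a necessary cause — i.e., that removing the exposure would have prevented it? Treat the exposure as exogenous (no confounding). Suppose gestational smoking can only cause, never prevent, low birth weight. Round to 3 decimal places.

Let p₁ = 0.232, p₀ = 0.0755.
Under exogeneity and monotonicity, PN = (p₁ − p₀) / p₁.
PN = (0.232 − 0.0755) / 0.232 = 0.1565 / 0.232 ≈ 0.6746

PN ≈ 0.675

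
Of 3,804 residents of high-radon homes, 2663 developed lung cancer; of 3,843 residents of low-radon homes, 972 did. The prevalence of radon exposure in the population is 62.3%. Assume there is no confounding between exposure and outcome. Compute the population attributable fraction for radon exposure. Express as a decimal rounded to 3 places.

PAF ≈ 0.524

p₁ = P(outcome | exposed) = 2663/3804 = 0.70005
p₀ = P(outcome | unexposed) = 972/3843 = 0.25293
Overall risk P(Y=1) = π·p₁ + (1−π)·p₀ = 0.623×0.70005 + 0.377×0.25293 = 0.53149.
Under exogeneity, PAF = [P(Y=1) − p₀] / P(Y=1).
PAF = (0.53149 − 0.25293) / 0.53149 ≈ 0.5241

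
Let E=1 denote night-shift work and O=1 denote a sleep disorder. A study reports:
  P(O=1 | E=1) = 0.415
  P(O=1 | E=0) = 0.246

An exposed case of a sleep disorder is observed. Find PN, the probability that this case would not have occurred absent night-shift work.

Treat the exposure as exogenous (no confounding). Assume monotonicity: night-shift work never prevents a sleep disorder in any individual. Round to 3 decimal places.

PN ≈ 0.407

Let p₁ = 0.415, p₀ = 0.246.
Under exogeneity and monotonicity, PN = (p₁ − p₀) / p₁.
PN = (0.415 − 0.246) / 0.415 = 0.169 / 0.415 ≈ 0.4072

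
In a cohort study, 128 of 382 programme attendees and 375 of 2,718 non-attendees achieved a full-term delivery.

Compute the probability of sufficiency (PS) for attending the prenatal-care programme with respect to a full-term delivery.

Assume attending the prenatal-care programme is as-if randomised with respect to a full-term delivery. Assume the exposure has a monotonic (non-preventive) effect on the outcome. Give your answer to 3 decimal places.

p₁ = P(outcome | exposed) = 128/382 = 0.33508
p₀ = P(outcome | unexposed) = 375/2718 = 0.13797
Under exogeneity and monotonicity, PS = (p₁ − p₀) / (1 − p₀).
PS = (0.33508 − 0.13797) / (1 − 0.13797) = 0.19711 / 0.86203 ≈ 0.2287

PS ≈ 0.229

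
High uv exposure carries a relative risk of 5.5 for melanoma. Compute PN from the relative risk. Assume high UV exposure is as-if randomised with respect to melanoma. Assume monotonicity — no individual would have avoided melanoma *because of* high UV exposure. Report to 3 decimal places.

Under exogeneity and monotonicity, PN = (RR − 1) / RR = 1 − 1/RR.
PN = (5.5 − 1) / 5.5 = 4.5 / 5.5 ≈ 0.8182

PN ≈ 0.818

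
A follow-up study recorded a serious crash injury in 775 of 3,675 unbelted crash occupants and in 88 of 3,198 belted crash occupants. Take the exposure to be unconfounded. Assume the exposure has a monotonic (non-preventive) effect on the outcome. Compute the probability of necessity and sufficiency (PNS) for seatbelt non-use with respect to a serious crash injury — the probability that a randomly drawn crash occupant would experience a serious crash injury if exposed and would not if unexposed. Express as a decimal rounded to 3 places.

p₁ = P(outcome | exposed) = 775/3675 = 0.21088
p₀ = P(outcome | unexposed) = 88/3198 = 0.027517
Under exogeneity and monotonicity, PNS = p₁ − p₀.
PNS = 0.21088 − 0.027517 = 0.18337

PNS ≈ 0.183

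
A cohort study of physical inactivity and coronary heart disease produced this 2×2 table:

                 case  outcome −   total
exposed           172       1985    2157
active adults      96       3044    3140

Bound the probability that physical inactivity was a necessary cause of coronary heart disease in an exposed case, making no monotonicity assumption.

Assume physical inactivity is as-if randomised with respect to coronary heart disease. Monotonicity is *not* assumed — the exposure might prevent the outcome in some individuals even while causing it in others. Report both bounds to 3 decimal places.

0.617 ≤ PN ≤ 1.000

p₁ = P(outcome | exposed) = 172/2157 = 0.07974
p₀ = P(outcome | unexposed) = 96/3140 = 0.030573
Under exogeneity alone the bounds on PN are max{0,(p₁−p₀)/p₁} ≤ PN ≤ min{1,(1−p₀)/p₁}.
  lower = (p₁ − p₀)/p₁ = 0.049167 / 0.07974 ≈ 0.6166
  upper = min{1, (1 − p₀)/p₁} = 0.96943 / 0.07974 ≈ 12.1573 → capped at 1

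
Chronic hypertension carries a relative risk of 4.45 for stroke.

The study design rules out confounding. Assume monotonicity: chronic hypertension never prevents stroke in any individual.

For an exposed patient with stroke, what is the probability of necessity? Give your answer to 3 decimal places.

Under exogeneity and monotonicity, PN = (RR − 1) / RR = 1 − 1/RR.
PN = (4.45 − 1) / 4.45 = 3.45 / 4.45 ≈ 0.7753

PN ≈ 0.775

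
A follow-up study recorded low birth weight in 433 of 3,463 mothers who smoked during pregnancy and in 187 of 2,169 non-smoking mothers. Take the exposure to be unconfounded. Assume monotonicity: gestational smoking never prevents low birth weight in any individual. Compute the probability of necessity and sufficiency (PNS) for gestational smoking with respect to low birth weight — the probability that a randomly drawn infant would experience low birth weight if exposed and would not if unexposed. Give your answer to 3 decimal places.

p₁ = P(outcome | exposed) = 433/3463 = 0.12504
p₀ = P(outcome | unexposed) = 187/2169 = 0.086215
Under exogeneity and monotonicity, PNS = p₁ − p₀.
PNS = 0.12504 − 0.086215 = 0.038821

PNS ≈ 0.039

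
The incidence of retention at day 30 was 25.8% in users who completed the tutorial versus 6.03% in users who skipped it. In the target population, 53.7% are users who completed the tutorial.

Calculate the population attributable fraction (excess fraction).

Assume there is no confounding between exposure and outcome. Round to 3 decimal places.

PAF ≈ 0.638

p₁ = 0.258, p₀ = 0.0603.
Overall risk P(Y=1) = π·p₁ + (1−π)·p₀ = 0.537×0.258 + 0.463×0.0603 = 0.16646.
Under exogeneity, PAF = [P(Y=1) − p₀] / P(Y=1).
PAF = (0.16646 − 0.0603) / 0.16646 ≈ 0.6378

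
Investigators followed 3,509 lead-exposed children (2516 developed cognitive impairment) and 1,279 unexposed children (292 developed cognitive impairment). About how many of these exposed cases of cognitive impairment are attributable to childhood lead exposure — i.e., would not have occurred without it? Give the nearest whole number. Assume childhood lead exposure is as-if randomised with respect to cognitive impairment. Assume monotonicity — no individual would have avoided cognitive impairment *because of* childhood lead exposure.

p₁ = P(outcome | exposed) = 2516/3509 = 0.71701
p₀ = P(outcome | unexposed) = 292/1279 = 0.2283
PN = (p₁ − p₀)/p₁ = (0.71701 − 0.2283) / 0.71701 ≈ 0.68159.
Attributable cases ≈ PN × (exposed cases) = 0.68159 × 2516 ≈ 1714.88.

about 1715 cases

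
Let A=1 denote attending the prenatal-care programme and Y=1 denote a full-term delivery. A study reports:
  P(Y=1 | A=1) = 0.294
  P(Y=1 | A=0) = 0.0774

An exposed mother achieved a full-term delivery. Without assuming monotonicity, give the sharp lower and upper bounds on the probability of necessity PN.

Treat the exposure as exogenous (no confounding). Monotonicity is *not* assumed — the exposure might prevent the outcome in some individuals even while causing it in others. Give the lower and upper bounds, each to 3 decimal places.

0.737 ≤ PN ≤ 1.000

Let p₁ = 0.294, p₀ = 0.0774.
Under exogeneity alone the bounds on PN are max{0,(p₁−p₀)/p₁} ≤ PN ≤ min{1,(1−p₀)/p₁}.
  lower = (p₁ − p₀)/p₁ = 0.2166 / 0.294 ≈ 0.7367
  upper = min{1, (1 − p₀)/p₁} = 0.9226 / 0.294 ≈ 3.1381 → capped at 1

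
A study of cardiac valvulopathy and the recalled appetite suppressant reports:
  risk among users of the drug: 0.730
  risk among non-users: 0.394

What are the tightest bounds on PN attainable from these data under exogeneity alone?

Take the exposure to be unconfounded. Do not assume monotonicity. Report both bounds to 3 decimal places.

Let p₁ = 0.73, p₀ = 0.394.
Under exogeneity alone the bounds on PN are max{0,(p₁−p₀)/p₁} ≤ PN ≤ min{1,(1−p₀)/p₁}.
  lower = (p₁ − p₀)/p₁ = 0.336 / 0.73 ≈ 0.4603
  upper = min{1, (1 − p₀)/p₁} = 0.606 / 0.73 ≈ 0.8301

0.460 ≤ PN ≤ 0.830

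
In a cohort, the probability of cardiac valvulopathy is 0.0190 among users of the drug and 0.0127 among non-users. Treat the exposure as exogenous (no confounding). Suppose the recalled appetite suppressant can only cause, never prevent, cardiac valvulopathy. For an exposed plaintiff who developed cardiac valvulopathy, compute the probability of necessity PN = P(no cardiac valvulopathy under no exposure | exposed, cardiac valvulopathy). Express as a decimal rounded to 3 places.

Let p₁ = 0.019, p₀ = 0.0127.
Under exogeneity and monotonicity, PN = (p₁ − p₀) / p₁.
PN = (0.019 − 0.0127) / 0.019 = 0.0063 / 0.019 ≈ 0.3316

PN ≈ 0.332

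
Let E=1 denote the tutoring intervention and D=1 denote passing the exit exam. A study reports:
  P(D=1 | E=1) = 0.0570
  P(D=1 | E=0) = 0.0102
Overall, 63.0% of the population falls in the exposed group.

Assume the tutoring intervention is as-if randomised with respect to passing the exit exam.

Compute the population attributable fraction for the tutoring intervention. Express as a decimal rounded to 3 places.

Let p₁ = 0.057, p₀ = 0.0102.
Overall risk P(Y=1) = π·p₁ + (1−π)·p₀ = 0.63×0.057 + 0.37×0.0102 = 0.039684.
Under exogeneity, PAF = [P(Y=1) − p₀] / P(Y=1).
PAF = (0.039684 − 0.0102) / 0.039684 ≈ 0.7430

PAF ≈ 0.743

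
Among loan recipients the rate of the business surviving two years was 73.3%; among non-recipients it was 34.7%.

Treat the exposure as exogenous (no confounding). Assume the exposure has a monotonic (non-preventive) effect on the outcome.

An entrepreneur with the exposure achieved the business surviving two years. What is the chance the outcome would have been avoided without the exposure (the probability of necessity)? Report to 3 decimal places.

PN ≈ 0.527

p₁ = 0.733, p₀ = 0.347.
Under exogeneity and monotonicity, PN = (p₁ − p₀) / p₁.
PN = (0.733 − 0.347) / 0.733 = 0.386 / 0.733 ≈ 0.5266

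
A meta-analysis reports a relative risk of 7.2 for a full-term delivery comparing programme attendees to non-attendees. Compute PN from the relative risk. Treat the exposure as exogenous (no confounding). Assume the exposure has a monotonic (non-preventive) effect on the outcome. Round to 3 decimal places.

PN ≈ 0.861

Under exogeneity and monotonicity, PN = (RR − 1) / RR = 1 − 1/RR.
PN = (7.2 − 1) / 7.2 = 6.2 / 7.2 ≈ 0.8611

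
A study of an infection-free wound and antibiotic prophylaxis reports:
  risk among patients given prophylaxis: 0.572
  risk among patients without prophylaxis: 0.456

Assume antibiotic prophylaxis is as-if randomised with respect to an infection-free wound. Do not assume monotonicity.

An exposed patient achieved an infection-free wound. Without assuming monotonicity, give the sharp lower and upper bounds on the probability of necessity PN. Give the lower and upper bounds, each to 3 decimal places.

Let p₁ = 0.572, p₀ = 0.456.
Under exogeneity alone the bounds on PN are max{0,(p₁−p₀)/p₁} ≤ PN ≤ min{1,(1−p₀)/p₁}.
  lower = (p₁ − p₀)/p₁ = 0.116 / 0.572 ≈ 0.2028
  upper = min{1, (1 − p₀)/p₁} = 0.544 / 0.572 ≈ 0.9510

0.203 ≤ PN ≤ 0.951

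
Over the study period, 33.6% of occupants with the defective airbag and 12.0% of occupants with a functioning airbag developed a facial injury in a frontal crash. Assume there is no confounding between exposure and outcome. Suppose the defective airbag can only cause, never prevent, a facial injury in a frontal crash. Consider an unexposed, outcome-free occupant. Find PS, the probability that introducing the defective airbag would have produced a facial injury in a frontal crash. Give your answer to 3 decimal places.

p₁ = 0.336, p₀ = 0.12.
Under exogeneity and monotonicity, PS = (p₁ − p₀) / (1 − p₀).
PS = (0.336 − 0.12) / (1 − 0.12) = 0.216 / 0.88 ≈ 0.2455

PS ≈ 0.245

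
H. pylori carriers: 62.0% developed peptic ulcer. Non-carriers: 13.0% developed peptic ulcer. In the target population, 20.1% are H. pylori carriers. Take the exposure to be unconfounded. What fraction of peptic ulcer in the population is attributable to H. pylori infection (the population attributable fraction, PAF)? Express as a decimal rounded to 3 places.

p₁ = 0.62, p₀ = 0.13.
Overall risk P(Y=1) = π·p₁ + (1−π)·p₀ = 0.201×0.62 + 0.799×0.13 = 0.22849.
Under exogeneity, PAF = [P(Y=1) − p₀] / P(Y=1).
PAF = (0.22849 − 0.13) / 0.22849 ≈ 0.4310

PAF ≈ 0.431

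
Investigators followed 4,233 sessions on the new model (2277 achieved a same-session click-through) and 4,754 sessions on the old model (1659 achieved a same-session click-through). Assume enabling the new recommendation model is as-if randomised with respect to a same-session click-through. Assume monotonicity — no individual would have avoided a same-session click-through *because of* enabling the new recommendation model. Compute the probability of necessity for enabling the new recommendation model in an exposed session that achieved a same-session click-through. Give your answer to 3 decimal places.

PN ≈ 0.351

p₁ = P(outcome | exposed) = 2277/4233 = 0.53792
p₀ = P(outcome | unexposed) = 1659/4754 = 0.34897
Under exogeneity and monotonicity, PN = (p₁ − p₀) / p₁.
PN = (0.53792 − 0.34897) / 0.53792 = 0.18895 / 0.53792 ≈ 0.3513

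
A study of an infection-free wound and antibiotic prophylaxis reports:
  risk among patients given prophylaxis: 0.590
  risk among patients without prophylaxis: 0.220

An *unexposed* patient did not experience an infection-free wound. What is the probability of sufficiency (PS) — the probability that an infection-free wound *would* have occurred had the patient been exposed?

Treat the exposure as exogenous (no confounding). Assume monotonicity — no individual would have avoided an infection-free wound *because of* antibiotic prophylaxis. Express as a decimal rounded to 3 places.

PS ≈ 0.474

Let p₁ = 0.59, p₀ = 0.22.
Under exogeneity and monotonicity, PS = (p₁ − p₀) / (1 − p₀).
PS = (0.59 − 0.22) / (1 − 0.22) = 0.37 / 0.78 ≈ 0.4744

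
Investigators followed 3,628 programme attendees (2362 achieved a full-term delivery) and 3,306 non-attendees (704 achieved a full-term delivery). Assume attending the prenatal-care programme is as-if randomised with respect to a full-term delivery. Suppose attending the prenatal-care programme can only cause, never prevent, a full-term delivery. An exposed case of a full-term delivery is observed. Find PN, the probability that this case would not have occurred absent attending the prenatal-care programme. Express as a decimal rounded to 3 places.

PN ≈ 0.673

p₁ = P(outcome | exposed) = 2362/3628 = 0.65105
p₀ = P(outcome | unexposed) = 704/3306 = 0.21295
Under exogeneity and monotonicity, PN = (p₁ − p₀) / p₁.
PN = (0.65105 − 0.21295) / 0.65105 = 0.4381 / 0.65105 ≈ 0.6729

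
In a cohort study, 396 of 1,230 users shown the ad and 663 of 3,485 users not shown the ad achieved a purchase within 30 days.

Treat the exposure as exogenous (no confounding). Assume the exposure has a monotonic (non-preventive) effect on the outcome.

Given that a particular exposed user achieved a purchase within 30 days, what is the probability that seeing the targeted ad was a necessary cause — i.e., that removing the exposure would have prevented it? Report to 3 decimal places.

p₁ = P(outcome | exposed) = 396/1230 = 0.32195
p₀ = P(outcome | unexposed) = 663/3485 = 0.19024
Under exogeneity and monotonicity, PN = (p₁ − p₀) / p₁.
PN = (0.32195 − 0.19024) / 0.32195 = 0.13171 / 0.32195 ≈ 0.4091

PN ≈ 0.409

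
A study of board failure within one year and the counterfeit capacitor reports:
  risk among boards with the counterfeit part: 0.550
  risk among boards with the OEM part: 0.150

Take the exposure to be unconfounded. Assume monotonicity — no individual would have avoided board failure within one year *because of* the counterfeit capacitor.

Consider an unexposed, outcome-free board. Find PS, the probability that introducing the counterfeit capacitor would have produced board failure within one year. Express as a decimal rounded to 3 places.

PS ≈ 0.471

Let p₁ = 0.55, p₀ = 0.15.
Under exogeneity and monotonicity, PS = (p₁ − p₀) / (1 − p₀).
PS = (0.55 − 0.15) / (1 − 0.15) = 0.4 / 0.85 ≈ 0.4706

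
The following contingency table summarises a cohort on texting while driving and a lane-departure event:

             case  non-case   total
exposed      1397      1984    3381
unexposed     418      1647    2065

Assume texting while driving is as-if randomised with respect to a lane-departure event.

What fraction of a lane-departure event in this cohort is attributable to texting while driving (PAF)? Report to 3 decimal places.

p₁ = P(outcome | exposed) = 1397/3381 = 0.41319
p₀ = P(outcome | unexposed) = 418/2065 = 0.20242
Exposure prevalence π = 3381/5446 = 0.62082; overall risk P(Y=1) = 0.33327.
Under exogeneity, PAF = [P(Y=1) − p₀]/P(Y=1).
PAF = (0.33327 − 0.20242) / 0.33327 ≈ 0.3926

PAF ≈ 0.393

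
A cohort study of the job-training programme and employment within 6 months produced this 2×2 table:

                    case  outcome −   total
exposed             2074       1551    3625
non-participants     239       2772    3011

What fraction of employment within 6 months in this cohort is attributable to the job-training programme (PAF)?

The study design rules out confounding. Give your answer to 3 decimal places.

p₁ = P(outcome | exposed) = 2074/3625 = 0.57214
p₀ = P(outcome | unexposed) = 239/3011 = 0.079376
Exposure prevalence π = 3625/6636 = 0.54626; overall risk P(Y=1) = 0.34855.
Under exogeneity, PAF = [P(Y=1) − p₀]/P(Y=1).
PAF = (0.34855 − 0.079376) / 0.34855 ≈ 0.7723

PAF ≈ 0.772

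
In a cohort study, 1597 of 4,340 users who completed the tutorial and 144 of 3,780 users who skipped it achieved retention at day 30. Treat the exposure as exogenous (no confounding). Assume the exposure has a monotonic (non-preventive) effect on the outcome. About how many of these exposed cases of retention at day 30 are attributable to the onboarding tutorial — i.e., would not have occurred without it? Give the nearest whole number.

p₁ = P(outcome | exposed) = 1597/4340 = 0.36797
p₀ = P(outcome | unexposed) = 144/3780 = 0.038095
PN = (p₁ − p₀)/p₁ = (0.36797 − 0.038095) / 0.36797 ≈ 0.89647.
Attributable cases ≈ PN × (exposed cases) = 0.89647 × 1597 ≈ 1431.67.

about 1432 cases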